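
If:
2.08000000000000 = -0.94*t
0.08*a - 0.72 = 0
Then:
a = 9.00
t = -2.21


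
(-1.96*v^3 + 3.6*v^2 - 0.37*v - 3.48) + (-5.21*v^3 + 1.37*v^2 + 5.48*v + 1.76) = -7.17*v^3 + 4.97*v^2 + 5.11*v - 1.72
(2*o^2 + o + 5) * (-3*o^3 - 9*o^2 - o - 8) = -6*o^5 - 21*o^4 - 26*o^3 - 62*o^2 - 13*o - 40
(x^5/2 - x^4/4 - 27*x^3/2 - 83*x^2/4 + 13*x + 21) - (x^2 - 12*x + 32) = x^5/2 - x^4/4 - 27*x^3/2 - 87*x^2/4 + 25*x - 11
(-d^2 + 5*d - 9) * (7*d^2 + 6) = -7*d^4 + 35*d^3 - 69*d^2 + 30*d - 54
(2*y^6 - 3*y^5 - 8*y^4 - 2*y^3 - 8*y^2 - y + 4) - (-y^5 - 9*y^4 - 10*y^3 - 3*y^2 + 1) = 2*y^6 - 2*y^5 + y^4 + 8*y^3 - 5*y^2 - y + 3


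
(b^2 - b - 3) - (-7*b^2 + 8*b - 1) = 8*b^2 - 9*b - 2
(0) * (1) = 0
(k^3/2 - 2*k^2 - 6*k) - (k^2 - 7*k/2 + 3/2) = k^3/2 - 3*k^2 - 5*k/2 - 3/2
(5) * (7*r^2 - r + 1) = 35*r^2 - 5*r + 5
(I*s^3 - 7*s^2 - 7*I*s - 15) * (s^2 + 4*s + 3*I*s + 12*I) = I*s^5 - 10*s^4 + 4*I*s^4 - 40*s^3 - 28*I*s^3 + 6*s^2 - 112*I*s^2 + 24*s - 45*I*s - 180*I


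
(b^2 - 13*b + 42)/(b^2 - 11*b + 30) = (b - 7)/(b - 5)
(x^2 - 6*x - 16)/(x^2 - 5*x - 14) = (x - 8)/(x - 7)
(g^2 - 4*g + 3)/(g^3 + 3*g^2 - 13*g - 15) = (g - 1)/(g^2 + 6*g + 5)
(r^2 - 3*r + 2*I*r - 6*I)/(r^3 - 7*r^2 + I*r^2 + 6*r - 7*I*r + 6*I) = (r^2 + r*(-3 + 2*I) - 6*I)/(r^3 + r^2*(-7 + I) + r*(6 - 7*I) + 6*I)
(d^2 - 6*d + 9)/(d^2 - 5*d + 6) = (d - 3)/(d - 2)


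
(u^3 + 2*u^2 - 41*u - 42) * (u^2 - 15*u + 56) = u^5 - 13*u^4 - 15*u^3 + 685*u^2 - 1666*u - 2352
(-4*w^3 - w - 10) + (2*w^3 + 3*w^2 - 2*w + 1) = -2*w^3 + 3*w^2 - 3*w - 9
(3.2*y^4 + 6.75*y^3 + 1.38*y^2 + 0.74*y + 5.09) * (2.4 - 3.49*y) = -11.168*y^5 - 15.8775*y^4 + 11.3838*y^3 + 0.7294*y^2 - 15.9881*y + 12.216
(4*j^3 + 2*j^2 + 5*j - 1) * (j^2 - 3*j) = 4*j^5 - 10*j^4 - j^3 - 16*j^2 + 3*j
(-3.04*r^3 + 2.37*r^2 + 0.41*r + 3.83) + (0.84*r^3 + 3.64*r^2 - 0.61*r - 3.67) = -2.2*r^3 + 6.01*r^2 - 0.2*r + 0.16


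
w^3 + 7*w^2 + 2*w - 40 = (w - 2)*(w + 4)*(w + 5)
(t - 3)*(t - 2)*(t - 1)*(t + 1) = t^4 - 5*t^3 + 5*t^2 + 5*t - 6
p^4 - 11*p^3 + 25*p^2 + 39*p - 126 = (p - 7)*(p - 3)^2*(p + 2)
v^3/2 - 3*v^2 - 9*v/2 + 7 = (v/2 + 1)*(v - 7)*(v - 1)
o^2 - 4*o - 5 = (o - 5)*(o + 1)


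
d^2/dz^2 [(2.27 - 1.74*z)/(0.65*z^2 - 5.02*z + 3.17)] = (-(1.3*z - 5.02)*(1.74*z - 2.27)*(2.6*z - 10.04) + (6.786*z - 20.4206)*(0.65*z^2 - 5.02*z + 3.17))/(0.65*z^2 - 5.02*z + 3.17)^3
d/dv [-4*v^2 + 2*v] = 2 - 8*v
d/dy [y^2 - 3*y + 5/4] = 2*y - 3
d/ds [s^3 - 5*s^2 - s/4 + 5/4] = 3*s^2 - 10*s - 1/4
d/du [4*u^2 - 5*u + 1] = 8*u - 5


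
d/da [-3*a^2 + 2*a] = 2 - 6*a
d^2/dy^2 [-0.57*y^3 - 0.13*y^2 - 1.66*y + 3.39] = -3.42*y - 0.26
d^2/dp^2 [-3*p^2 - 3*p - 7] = -6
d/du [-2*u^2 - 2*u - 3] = -4*u - 2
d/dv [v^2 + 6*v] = 2*v + 6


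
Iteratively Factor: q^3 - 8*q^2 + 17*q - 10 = (q - 1)*(q^2 - 7*q + 10) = (q - 2)*(q - 1)*(q - 5)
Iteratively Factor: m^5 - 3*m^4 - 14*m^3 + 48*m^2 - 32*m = (m + 4)*(m^4 - 7*m^3 + 14*m^2 - 8*m) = (m - 1)*(m + 4)*(m^3 - 6*m^2 + 8*m) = m*(m - 1)*(m + 4)*(m^2 - 6*m + 8) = m*(m - 4)*(m - 1)*(m + 4)*(m - 2)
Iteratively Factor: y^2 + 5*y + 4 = (y + 1)*(y + 4)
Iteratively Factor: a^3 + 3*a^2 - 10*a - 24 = (a + 2)*(a^2 + a - 12) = (a - 3)*(a + 2)*(a + 4)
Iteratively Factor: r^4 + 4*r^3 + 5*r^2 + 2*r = (r + 1)*(r^3 + 3*r^2 + 2*r) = r*(r + 1)*(r^2 + 3*r + 2) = r*(r + 1)^2*(r + 2)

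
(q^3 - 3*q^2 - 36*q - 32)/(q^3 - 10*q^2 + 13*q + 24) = (q + 4)/(q - 3)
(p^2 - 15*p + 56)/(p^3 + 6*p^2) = (p^2 - 15*p + 56)/(p^2*(p + 6))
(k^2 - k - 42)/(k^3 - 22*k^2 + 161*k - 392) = (k + 6)/(k^2 - 15*k + 56)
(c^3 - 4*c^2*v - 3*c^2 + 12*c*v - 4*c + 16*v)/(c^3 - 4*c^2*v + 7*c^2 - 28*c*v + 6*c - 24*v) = (c - 4)/(c + 6)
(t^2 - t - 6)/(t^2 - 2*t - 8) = (t - 3)/(t - 4)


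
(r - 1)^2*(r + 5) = r^3 + 3*r^2 - 9*r + 5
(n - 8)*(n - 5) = n^2 - 13*n + 40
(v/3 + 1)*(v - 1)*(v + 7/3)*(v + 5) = v^4/3 + 28*v^3/9 + 70*v^2/9 + 4*v/9 - 35/3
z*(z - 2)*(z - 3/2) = z^3 - 7*z^2/2 + 3*z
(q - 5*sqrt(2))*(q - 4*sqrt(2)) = q^2 - 9*sqrt(2)*q + 40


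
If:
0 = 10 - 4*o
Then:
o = 5/2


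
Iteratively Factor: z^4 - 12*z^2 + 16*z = (z)*(z^3 - 12*z + 16) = z*(z - 2)*(z^2 + 2*z - 8) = z*(z - 2)*(z + 4)*(z - 2)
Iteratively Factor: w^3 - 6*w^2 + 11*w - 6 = (w - 1)*(w^2 - 5*w + 6) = (w - 2)*(w - 1)*(w - 3)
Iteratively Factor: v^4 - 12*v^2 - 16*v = (v)*(v^3 - 12*v - 16) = v*(v + 2)*(v^2 - 2*v - 8) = v*(v + 2)^2*(v - 4)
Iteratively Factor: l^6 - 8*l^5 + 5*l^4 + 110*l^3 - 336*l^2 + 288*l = (l - 4)*(l^5 - 4*l^4 - 11*l^3 + 66*l^2 - 72*l) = l*(l - 4)*(l^4 - 4*l^3 - 11*l^2 + 66*l - 72) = l*(l - 4)*(l - 2)*(l^3 - 2*l^2 - 15*l + 36) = l*(l - 4)*(l - 3)*(l - 2)*(l^2 + l - 12) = l*(l - 4)*(l - 3)*(l - 2)*(l + 4)*(l - 3)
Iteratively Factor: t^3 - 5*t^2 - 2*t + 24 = (t + 2)*(t^2 - 7*t + 12) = (t - 3)*(t + 2)*(t - 4)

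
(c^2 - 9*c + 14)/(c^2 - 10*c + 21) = (c - 2)/(c - 3)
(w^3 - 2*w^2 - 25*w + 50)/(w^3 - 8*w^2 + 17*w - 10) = (w + 5)/(w - 1)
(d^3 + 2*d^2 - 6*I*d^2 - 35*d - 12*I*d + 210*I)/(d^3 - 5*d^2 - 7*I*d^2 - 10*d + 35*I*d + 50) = (d^2 + d*(7 - 6*I) - 42*I)/(d^2 - 7*I*d - 10)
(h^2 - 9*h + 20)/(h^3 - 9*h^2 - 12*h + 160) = (h - 4)/(h^2 - 4*h - 32)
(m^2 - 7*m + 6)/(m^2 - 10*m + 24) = (m - 1)/(m - 4)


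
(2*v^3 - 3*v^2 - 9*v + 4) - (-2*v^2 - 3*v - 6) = 2*v^3 - v^2 - 6*v + 10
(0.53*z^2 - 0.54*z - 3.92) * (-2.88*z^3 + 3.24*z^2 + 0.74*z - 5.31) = -1.5264*z^5 + 3.2724*z^4 + 9.9322*z^3 - 15.9147*z^2 - 0.0333999999999999*z + 20.8152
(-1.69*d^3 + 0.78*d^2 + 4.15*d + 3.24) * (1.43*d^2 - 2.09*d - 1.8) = -2.4167*d^5 + 4.6475*d^4 + 7.3463*d^3 - 5.4443*d^2 - 14.2416*d - 5.832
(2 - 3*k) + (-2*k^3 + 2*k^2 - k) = -2*k^3 + 2*k^2 - 4*k + 2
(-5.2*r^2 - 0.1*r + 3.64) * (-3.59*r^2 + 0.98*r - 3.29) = 18.668*r^4 - 4.737*r^3 + 3.9424*r^2 + 3.8962*r - 11.9756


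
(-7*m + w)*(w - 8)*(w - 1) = -7*m*w^2 + 63*m*w - 56*m + w^3 - 9*w^2 + 8*w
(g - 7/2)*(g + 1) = g^2 - 5*g/2 - 7/2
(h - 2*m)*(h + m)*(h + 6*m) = h^3 + 5*h^2*m - 8*h*m^2 - 12*m^3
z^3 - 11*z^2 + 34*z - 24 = (z - 6)*(z - 4)*(z - 1)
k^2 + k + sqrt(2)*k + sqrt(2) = (k + 1)*(k + sqrt(2))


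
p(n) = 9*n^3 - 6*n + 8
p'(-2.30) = 136.83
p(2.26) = 98.33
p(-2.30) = -87.70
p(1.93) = 61.12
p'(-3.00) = 237.00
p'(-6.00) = 966.00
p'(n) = 27*n^2 - 6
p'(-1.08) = 25.49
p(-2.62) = -138.14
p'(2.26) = 131.91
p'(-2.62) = 179.34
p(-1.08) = 3.14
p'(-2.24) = 129.48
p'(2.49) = 161.40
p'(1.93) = 94.57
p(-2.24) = -79.71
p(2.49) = 132.00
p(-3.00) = -217.00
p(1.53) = 31.05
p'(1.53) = 57.20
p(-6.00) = -1900.00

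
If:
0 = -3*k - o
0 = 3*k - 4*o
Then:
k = 0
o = 0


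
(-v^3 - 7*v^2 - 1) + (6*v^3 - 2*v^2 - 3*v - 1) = 5*v^3 - 9*v^2 - 3*v - 2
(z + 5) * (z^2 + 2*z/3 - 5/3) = z^3 + 17*z^2/3 + 5*z/3 - 25/3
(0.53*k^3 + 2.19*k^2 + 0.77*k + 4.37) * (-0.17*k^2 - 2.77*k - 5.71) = -0.0901*k^5 - 1.8404*k^4 - 9.2235*k^3 - 15.3807*k^2 - 16.5016*k - 24.9527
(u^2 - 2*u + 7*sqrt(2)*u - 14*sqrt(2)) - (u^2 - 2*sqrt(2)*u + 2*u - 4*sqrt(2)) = -4*u + 9*sqrt(2)*u - 10*sqrt(2)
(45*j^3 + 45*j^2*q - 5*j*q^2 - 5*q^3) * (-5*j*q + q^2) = -225*j^4*q - 180*j^3*q^2 + 70*j^2*q^3 + 20*j*q^4 - 5*q^5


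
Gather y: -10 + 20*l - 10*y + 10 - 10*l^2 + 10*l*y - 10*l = -10*l^2 + 10*l + y*(10*l - 10)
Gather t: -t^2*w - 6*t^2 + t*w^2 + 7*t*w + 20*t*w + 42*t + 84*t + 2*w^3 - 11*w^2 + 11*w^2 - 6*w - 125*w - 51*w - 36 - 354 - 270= t^2*(-w - 6) + t*(w^2 + 27*w + 126) + 2*w^3 - 182*w - 660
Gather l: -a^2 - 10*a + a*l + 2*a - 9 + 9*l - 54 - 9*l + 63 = -a^2 + a*l - 8*a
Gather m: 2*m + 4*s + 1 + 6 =2*m + 4*s + 7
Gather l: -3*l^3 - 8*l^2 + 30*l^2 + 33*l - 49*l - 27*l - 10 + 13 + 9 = -3*l^3 + 22*l^2 - 43*l + 12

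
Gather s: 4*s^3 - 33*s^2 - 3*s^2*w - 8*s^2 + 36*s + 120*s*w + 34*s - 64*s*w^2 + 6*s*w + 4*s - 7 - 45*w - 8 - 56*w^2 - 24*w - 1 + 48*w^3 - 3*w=4*s^3 + s^2*(-3*w - 41) + s*(-64*w^2 + 126*w + 74) + 48*w^3 - 56*w^2 - 72*w - 16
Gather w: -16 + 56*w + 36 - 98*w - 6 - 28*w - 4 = 10 - 70*w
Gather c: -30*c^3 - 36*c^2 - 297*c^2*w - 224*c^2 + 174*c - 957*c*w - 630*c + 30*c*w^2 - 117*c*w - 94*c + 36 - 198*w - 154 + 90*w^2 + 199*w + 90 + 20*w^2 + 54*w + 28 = -30*c^3 + c^2*(-297*w - 260) + c*(30*w^2 - 1074*w - 550) + 110*w^2 + 55*w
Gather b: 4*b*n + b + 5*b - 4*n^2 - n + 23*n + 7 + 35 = b*(4*n + 6) - 4*n^2 + 22*n + 42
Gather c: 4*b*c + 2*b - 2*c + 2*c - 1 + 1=4*b*c + 2*b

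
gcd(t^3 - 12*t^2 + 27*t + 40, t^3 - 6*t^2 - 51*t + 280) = t^2 - 13*t + 40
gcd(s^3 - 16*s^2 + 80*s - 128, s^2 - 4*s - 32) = s - 8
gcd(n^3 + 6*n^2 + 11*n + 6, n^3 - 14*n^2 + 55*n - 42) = 1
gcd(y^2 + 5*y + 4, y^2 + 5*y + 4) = y^2 + 5*y + 4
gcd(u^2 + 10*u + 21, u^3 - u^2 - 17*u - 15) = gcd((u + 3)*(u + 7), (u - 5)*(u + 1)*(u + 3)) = u + 3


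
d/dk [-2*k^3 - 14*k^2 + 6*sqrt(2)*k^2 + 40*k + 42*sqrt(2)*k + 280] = -6*k^2 - 28*k + 12*sqrt(2)*k + 40 + 42*sqrt(2)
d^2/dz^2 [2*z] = 0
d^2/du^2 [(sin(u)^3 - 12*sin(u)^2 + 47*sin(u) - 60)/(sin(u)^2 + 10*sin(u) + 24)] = (-sin(u)^7 - 30*sin(u)^6 - 615*sin(u)^5 - 1882*sin(u)^4 + 12510*sin(u)^3 + 41976*sin(u)^2 - 48384*sin(u) - 45504)/((sin(u) + 4)^3*(sin(u) + 6)^3)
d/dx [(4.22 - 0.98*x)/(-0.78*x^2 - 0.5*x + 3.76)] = (-0.7644*x^2 + 6.5832*x - 1.5748)/(0.6084*x^4 + 0.78*x^3 - 5.6156*x^2 - 3.76*x + 14.1376)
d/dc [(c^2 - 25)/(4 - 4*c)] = (c^2 - 2*c*(c - 1) - 25)/(4*(c - 1)^2)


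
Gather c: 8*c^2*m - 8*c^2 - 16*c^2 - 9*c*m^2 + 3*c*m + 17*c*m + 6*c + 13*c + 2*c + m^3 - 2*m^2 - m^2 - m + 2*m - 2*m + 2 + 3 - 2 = c^2*(8*m - 24) + c*(-9*m^2 + 20*m + 21) + m^3 - 3*m^2 - m + 3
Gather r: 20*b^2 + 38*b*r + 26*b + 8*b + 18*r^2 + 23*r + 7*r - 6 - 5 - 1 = 20*b^2 + 34*b + 18*r^2 + r*(38*b + 30) - 12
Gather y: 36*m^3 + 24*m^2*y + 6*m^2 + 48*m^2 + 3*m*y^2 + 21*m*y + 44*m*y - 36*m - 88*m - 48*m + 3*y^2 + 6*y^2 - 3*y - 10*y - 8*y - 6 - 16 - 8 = 36*m^3 + 54*m^2 - 172*m + y^2*(3*m + 9) + y*(24*m^2 + 65*m - 21) - 30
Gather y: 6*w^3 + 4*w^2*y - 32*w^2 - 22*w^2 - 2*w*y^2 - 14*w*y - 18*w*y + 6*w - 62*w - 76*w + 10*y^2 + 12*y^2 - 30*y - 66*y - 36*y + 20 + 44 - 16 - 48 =6*w^3 - 54*w^2 - 132*w + y^2*(22 - 2*w) + y*(4*w^2 - 32*w - 132)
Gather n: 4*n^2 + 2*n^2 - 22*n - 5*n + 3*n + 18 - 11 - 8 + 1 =6*n^2 - 24*n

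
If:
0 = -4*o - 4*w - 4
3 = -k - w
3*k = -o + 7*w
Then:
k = -23/11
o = -1/11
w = -10/11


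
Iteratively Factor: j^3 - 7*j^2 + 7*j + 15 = (j + 1)*(j^2 - 8*j + 15) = (j - 3)*(j + 1)*(j - 5)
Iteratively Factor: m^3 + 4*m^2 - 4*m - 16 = (m - 2)*(m^2 + 6*m + 8) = (m - 2)*(m + 2)*(m + 4)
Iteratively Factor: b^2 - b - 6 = (b + 2)*(b - 3)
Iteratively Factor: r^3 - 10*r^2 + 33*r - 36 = (r - 3)*(r^2 - 7*r + 12) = (r - 4)*(r - 3)*(r - 3)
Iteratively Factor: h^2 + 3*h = (h + 3)*(h)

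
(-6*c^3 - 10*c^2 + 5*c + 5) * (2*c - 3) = -12*c^4 - 2*c^3 + 40*c^2 - 5*c - 15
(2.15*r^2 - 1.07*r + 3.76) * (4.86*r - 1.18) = 10.449*r^3 - 7.7372*r^2 + 19.5362*r - 4.4368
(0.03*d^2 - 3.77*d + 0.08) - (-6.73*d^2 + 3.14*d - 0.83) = 6.76*d^2 - 6.91*d + 0.91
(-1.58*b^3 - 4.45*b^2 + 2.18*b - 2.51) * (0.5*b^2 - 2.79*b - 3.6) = -0.79*b^5 + 2.1832*b^4 + 19.1935*b^3 + 8.6828*b^2 - 0.845100000000001*b + 9.036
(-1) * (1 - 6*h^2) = 6*h^2 - 1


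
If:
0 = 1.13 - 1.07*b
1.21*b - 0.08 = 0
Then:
No Solution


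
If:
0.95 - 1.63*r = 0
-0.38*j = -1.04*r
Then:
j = 1.60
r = 0.58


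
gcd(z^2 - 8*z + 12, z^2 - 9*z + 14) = z - 2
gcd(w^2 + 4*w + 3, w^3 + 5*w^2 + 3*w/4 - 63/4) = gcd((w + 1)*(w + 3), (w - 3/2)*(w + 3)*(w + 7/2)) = w + 3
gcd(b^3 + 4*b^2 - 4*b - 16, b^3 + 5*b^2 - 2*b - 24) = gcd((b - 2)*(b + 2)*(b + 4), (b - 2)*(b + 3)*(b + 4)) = b^2 + 2*b - 8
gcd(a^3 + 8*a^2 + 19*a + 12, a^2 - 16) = a + 4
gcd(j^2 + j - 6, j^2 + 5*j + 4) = 1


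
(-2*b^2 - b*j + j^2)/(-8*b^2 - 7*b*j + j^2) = (2*b - j)/(8*b - j)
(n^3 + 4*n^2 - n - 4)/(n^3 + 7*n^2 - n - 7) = (n + 4)/(n + 7)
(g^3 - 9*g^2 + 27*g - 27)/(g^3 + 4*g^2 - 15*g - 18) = (g^2 - 6*g + 9)/(g^2 + 7*g + 6)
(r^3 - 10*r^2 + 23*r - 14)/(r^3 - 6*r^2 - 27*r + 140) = (r^2 - 3*r + 2)/(r^2 + r - 20)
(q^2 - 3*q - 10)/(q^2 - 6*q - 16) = (q - 5)/(q - 8)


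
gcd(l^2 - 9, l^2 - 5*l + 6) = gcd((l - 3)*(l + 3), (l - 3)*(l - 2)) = l - 3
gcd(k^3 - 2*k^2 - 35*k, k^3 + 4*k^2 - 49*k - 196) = k - 7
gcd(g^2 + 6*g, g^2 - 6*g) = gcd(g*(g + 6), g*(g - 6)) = g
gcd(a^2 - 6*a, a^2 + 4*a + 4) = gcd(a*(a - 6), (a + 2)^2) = 1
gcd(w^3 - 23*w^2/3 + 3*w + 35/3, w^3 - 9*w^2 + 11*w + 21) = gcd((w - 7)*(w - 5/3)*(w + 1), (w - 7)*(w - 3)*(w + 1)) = w^2 - 6*w - 7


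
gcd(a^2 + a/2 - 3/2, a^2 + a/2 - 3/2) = a^2 + a/2 - 3/2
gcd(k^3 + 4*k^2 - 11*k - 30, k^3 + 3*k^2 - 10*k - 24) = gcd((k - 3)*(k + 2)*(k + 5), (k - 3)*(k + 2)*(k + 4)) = k^2 - k - 6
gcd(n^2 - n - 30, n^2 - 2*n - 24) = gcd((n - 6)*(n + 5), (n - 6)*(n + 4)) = n - 6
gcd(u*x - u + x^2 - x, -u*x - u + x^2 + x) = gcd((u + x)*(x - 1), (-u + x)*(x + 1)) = 1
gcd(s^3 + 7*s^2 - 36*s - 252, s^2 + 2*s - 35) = s + 7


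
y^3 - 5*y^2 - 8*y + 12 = (y - 6)*(y - 1)*(y + 2)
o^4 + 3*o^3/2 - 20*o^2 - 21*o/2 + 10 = (o - 4)*(o - 1/2)*(o + 1)*(o + 5)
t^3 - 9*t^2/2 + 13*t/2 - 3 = (t - 2)*(t - 3/2)*(t - 1)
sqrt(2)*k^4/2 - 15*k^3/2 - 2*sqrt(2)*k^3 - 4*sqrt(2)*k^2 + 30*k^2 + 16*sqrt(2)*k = k*(k - 4)*(k - 8*sqrt(2))*(sqrt(2)*k/2 + 1/2)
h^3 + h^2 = h^2*(h + 1)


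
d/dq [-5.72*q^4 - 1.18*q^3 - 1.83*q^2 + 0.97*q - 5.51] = -22.88*q^3 - 3.54*q^2 - 3.66*q + 0.97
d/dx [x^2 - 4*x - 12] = 2*x - 4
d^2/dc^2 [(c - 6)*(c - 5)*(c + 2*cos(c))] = -2*c^2*cos(c) - 8*c*sin(c) + 22*c*cos(c) + 6*c + 44*sin(c) - 56*cos(c) - 22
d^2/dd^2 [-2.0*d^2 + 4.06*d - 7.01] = -4.00000000000000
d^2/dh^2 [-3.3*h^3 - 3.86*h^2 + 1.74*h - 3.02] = -19.8*h - 7.72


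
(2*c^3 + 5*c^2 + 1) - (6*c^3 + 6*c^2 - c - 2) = -4*c^3 - c^2 + c + 3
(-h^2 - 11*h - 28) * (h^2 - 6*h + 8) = -h^4 - 5*h^3 + 30*h^2 + 80*h - 224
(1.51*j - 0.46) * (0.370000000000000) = 0.5587*j - 0.1702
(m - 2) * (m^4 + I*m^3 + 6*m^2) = m^5 - 2*m^4 + I*m^4 + 6*m^3 - 2*I*m^3 - 12*m^2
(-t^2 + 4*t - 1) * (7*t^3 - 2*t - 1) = -7*t^5 + 28*t^4 - 5*t^3 - 7*t^2 - 2*t + 1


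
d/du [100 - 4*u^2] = -8*u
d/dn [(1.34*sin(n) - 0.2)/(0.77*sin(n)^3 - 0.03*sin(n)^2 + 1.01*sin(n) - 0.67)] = (-2.0636*sin(n)^3 + 0.5022*sin(n)^2 - 0.012*sin(n) - 0.6958)*cos(n)/(0.5929*sin(n)^6 - 0.0462*sin(n)^5 + 1.5563*sin(n)^4 - 1.0924*sin(n)^3 + 1.0603*sin(n)^2 - 1.3534*sin(n) + 0.4489)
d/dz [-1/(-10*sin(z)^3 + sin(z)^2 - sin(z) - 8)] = (-30*sin(z)^2 + 2*sin(z) - 1)*cos(z)/(10*sin(z)^3 - sin(z)^2 + sin(z) + 8)^2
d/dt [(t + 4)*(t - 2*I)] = 2*t + 4 - 2*I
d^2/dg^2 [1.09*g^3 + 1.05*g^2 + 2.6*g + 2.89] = 6.54*g + 2.1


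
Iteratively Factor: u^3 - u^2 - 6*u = (u - 3)*(u^2 + 2*u) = u*(u - 3)*(u + 2)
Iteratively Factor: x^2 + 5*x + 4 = (x + 1)*(x + 4)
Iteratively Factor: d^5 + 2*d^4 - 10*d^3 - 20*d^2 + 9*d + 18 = (d + 3)*(d^4 - d^3 - 7*d^2 + d + 6) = (d - 3)*(d + 3)*(d^3 + 2*d^2 - d - 2) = (d - 3)*(d + 1)*(d + 3)*(d^2 + d - 2) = (d - 3)*(d + 1)*(d + 2)*(d + 3)*(d - 1)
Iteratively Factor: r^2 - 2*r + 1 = (r - 1)*(r - 1)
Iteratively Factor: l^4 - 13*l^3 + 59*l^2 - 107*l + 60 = (l - 1)*(l^3 - 12*l^2 + 47*l - 60) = (l - 4)*(l - 1)*(l^2 - 8*l + 15) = (l - 4)*(l - 3)*(l - 1)*(l - 5)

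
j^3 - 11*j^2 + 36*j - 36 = (j - 6)*(j - 3)*(j - 2)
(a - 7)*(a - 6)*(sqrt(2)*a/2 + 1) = sqrt(2)*a^3/2 - 13*sqrt(2)*a^2/2 + a^2 - 13*a + 21*sqrt(2)*a + 42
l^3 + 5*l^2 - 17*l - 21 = (l - 3)*(l + 1)*(l + 7)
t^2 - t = t*(t - 1)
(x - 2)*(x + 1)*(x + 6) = x^3 + 5*x^2 - 8*x - 12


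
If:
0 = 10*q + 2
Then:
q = -1/5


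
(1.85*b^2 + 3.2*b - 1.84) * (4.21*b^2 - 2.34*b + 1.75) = 7.7885*b^4 + 9.143*b^3 - 11.9969*b^2 + 9.9056*b - 3.22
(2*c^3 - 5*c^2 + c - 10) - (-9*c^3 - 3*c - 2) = 11*c^3 - 5*c^2 + 4*c - 8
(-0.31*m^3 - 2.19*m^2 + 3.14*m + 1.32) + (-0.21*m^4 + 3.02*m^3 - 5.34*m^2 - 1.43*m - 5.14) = -0.21*m^4 + 2.71*m^3 - 7.53*m^2 + 1.71*m - 3.82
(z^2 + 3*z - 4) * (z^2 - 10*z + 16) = z^4 - 7*z^3 - 18*z^2 + 88*z - 64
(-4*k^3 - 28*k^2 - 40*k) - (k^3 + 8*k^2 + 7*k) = -5*k^3 - 36*k^2 - 47*k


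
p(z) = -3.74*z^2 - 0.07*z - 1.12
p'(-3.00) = 22.37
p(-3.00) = -34.57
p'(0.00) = -0.07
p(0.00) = -1.12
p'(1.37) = -10.32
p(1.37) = -8.24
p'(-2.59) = 19.30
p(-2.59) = -26.03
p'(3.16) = -23.71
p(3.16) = -38.69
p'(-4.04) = 30.15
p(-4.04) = -61.88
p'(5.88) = -44.05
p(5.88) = -130.84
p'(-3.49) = 26.04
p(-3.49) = -46.43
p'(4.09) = -30.66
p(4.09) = -63.97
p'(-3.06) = 22.82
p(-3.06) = -35.93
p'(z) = -7.48*z - 0.07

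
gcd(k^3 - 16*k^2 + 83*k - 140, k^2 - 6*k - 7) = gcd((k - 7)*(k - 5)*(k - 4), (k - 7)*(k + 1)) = k - 7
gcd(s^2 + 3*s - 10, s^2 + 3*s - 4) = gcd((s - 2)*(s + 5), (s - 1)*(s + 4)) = 1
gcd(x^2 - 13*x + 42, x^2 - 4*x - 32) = 1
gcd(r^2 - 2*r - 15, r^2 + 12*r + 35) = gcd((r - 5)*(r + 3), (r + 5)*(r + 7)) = 1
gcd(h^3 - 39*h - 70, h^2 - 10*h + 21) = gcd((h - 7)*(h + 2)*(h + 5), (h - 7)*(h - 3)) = h - 7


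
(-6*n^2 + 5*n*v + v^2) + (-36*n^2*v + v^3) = -36*n^2*v - 6*n^2 + 5*n*v + v^3 + v^2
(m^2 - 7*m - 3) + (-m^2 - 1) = -7*m - 4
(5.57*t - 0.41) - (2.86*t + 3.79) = 2.71*t - 4.2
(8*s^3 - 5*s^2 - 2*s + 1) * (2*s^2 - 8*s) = 16*s^5 - 74*s^4 + 36*s^3 + 18*s^2 - 8*s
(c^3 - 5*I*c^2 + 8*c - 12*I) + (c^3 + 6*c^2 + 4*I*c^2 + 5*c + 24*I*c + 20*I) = 2*c^3 + 6*c^2 - I*c^2 + 13*c + 24*I*c + 8*I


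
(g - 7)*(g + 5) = g^2 - 2*g - 35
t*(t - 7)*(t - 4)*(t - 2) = t^4 - 13*t^3 + 50*t^2 - 56*t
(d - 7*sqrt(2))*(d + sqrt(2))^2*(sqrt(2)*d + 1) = sqrt(2)*d^4 - 9*d^3 - 31*sqrt(2)*d^2 - 54*d - 14*sqrt(2)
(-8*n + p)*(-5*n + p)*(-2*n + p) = -80*n^3 + 66*n^2*p - 15*n*p^2 + p^3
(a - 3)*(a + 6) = a^2 + 3*a - 18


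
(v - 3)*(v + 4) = v^2 + v - 12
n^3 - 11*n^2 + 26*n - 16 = (n - 8)*(n - 2)*(n - 1)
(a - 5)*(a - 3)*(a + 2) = a^3 - 6*a^2 - a + 30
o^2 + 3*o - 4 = (o - 1)*(o + 4)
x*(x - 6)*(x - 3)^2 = x^4 - 12*x^3 + 45*x^2 - 54*x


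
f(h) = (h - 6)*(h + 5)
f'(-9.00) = -19.00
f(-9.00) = 60.00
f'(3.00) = 5.00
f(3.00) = -24.00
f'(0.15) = -0.70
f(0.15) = -30.13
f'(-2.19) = -5.38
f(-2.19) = -23.01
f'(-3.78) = -8.56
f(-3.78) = -11.93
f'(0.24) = -0.52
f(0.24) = -30.18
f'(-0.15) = -1.30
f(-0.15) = -29.83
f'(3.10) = 5.20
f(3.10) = -23.49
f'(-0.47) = -1.94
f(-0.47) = -29.31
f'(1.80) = 2.60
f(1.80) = -28.56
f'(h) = 2*h - 1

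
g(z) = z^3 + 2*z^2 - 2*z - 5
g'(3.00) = 37.00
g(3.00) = 34.00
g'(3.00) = 37.00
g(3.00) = 34.00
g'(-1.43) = -1.59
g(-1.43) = -0.97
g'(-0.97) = -3.06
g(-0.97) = -2.09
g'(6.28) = 141.44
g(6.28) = 308.99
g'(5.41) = 107.44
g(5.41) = 201.06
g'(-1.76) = 0.25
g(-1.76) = -0.74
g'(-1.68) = -0.25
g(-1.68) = -0.74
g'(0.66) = 1.95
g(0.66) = -5.16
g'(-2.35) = 5.17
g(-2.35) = -2.23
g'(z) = 3*z^2 + 4*z - 2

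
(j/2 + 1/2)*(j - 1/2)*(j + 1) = j^3/2 + 3*j^2/4 - 1/4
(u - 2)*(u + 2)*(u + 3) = u^3 + 3*u^2 - 4*u - 12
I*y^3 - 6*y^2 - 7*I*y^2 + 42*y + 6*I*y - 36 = (y - 6)*(y + 6*I)*(I*y - I)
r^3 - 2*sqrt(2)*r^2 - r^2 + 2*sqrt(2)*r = r*(r - 1)*(r - 2*sqrt(2))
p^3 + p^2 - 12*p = p*(p - 3)*(p + 4)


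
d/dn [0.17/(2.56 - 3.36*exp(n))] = 0.5712*exp(n)/(3.36*exp(n) - 2.56)^2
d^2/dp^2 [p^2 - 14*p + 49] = 2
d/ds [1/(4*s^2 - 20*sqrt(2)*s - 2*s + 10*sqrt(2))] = (-4*s + 1 + 10*sqrt(2))/(2*(2*s^2 - 10*sqrt(2)*s - s + 5*sqrt(2))^2)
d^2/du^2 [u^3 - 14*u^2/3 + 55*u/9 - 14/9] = 6*u - 28/3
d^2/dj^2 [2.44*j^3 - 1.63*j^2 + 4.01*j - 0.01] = 14.64*j - 3.26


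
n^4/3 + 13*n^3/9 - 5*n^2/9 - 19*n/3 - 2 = (n/3 + 1)*(n - 2)*(n + 1/3)*(n + 3)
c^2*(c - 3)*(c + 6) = c^4 + 3*c^3 - 18*c^2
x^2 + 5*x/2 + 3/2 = (x + 1)*(x + 3/2)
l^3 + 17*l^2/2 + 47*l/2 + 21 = (l + 2)*(l + 3)*(l + 7/2)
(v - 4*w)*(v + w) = v^2 - 3*v*w - 4*w^2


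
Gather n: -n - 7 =-n - 7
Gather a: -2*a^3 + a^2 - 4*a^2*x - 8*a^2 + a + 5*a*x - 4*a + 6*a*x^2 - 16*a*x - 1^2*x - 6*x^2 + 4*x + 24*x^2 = -2*a^3 + a^2*(-4*x - 7) + a*(6*x^2 - 11*x - 3) + 18*x^2 + 3*x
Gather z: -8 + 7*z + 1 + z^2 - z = z^2 + 6*z - 7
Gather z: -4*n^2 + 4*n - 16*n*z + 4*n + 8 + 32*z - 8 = -4*n^2 + 8*n + z*(32 - 16*n)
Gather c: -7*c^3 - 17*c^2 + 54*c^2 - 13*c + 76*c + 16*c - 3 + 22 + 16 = -7*c^3 + 37*c^2 + 79*c + 35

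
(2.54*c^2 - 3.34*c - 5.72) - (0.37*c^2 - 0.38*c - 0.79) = 2.17*c^2 - 2.96*c - 4.93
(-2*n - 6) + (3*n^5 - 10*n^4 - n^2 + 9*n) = 3*n^5 - 10*n^4 - n^2 + 7*n - 6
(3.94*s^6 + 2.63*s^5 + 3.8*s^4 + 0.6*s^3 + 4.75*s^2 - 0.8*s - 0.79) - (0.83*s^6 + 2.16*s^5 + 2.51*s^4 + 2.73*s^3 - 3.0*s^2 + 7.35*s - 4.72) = 3.11*s^6 + 0.47*s^5 + 1.29*s^4 - 2.13*s^3 + 7.75*s^2 - 8.15*s + 3.93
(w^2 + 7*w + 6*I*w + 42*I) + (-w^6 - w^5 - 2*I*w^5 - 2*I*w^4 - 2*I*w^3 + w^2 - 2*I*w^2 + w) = -w^6 - w^5 - 2*I*w^5 - 2*I*w^4 - 2*I*w^3 + 2*w^2 - 2*I*w^2 + 8*w + 6*I*w + 42*I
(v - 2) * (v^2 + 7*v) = v^3 + 5*v^2 - 14*v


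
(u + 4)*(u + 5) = u^2 + 9*u + 20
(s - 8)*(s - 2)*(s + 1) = s^3 - 9*s^2 + 6*s + 16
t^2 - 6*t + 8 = (t - 4)*(t - 2)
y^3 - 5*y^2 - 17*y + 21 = (y - 7)*(y - 1)*(y + 3)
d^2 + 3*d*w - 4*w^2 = (d - w)*(d + 4*w)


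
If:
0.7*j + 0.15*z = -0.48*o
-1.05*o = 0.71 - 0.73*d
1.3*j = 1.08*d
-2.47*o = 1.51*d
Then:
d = 0.52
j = 0.43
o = -0.32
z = -0.99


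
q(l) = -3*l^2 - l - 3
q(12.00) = -447.00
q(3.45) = -42.16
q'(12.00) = -73.00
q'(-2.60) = 14.60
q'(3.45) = -21.70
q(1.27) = -9.11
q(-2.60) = -20.68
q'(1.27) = -8.62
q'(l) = -6*l - 1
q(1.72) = -13.60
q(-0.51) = -3.27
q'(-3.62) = 20.72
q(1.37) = -10.00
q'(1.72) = -11.32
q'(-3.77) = 21.62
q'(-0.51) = 2.06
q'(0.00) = -1.00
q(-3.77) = -41.87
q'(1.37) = -9.22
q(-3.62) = -38.69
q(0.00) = -3.00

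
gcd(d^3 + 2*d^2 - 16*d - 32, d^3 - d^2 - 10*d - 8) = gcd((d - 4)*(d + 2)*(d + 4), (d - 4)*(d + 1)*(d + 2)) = d^2 - 2*d - 8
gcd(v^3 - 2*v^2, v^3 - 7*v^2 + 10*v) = v^2 - 2*v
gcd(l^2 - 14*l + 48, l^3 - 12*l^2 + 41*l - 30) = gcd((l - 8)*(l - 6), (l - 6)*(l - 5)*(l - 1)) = l - 6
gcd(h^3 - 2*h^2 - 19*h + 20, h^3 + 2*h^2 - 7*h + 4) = h^2 + 3*h - 4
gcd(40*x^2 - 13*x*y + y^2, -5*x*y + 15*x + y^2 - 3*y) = 5*x - y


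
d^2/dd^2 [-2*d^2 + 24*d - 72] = -4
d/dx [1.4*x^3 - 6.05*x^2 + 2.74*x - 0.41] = 4.2*x^2 - 12.1*x + 2.74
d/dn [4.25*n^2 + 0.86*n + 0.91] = 8.5*n + 0.86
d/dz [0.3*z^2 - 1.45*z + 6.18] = 0.6*z - 1.45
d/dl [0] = 0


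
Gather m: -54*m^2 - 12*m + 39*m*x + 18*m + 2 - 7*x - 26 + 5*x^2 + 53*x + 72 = -54*m^2 + m*(39*x + 6) + 5*x^2 + 46*x + 48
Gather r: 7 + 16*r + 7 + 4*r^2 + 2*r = 4*r^2 + 18*r + 14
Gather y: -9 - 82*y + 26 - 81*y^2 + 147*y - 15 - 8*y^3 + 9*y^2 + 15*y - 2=-8*y^3 - 72*y^2 + 80*y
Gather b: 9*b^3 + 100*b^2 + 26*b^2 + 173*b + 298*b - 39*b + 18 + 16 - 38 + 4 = 9*b^3 + 126*b^2 + 432*b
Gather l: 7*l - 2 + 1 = 7*l - 1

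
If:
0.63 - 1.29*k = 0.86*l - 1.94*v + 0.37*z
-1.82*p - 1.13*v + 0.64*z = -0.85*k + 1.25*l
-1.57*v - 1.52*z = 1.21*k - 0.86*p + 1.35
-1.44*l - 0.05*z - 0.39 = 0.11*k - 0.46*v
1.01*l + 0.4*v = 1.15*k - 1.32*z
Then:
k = -0.23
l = -0.46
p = 0.71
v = -0.62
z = 0.34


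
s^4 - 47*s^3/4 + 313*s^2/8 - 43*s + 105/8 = (s - 7)*(s - 3)*(s - 5/4)*(s - 1/2)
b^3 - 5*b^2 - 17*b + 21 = (b - 7)*(b - 1)*(b + 3)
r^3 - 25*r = r*(r - 5)*(r + 5)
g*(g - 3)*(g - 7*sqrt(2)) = g^3 - 7*sqrt(2)*g^2 - 3*g^2 + 21*sqrt(2)*g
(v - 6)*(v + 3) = v^2 - 3*v - 18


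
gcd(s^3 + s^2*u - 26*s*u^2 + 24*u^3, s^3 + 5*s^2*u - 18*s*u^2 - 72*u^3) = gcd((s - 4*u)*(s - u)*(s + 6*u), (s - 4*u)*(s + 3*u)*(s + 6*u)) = s^2 + 2*s*u - 24*u^2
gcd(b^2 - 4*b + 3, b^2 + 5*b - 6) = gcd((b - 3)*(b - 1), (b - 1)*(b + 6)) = b - 1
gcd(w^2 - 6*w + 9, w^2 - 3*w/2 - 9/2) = w - 3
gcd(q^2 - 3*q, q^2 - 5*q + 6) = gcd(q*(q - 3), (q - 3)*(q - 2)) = q - 3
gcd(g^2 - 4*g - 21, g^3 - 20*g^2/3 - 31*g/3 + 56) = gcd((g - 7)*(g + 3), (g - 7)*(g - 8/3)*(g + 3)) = g^2 - 4*g - 21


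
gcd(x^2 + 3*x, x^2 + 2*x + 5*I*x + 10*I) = 1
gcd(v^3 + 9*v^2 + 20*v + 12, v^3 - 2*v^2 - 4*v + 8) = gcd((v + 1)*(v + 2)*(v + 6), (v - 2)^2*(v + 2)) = v + 2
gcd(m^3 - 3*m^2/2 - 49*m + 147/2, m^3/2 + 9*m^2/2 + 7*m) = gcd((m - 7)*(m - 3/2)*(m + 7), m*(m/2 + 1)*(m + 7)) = m + 7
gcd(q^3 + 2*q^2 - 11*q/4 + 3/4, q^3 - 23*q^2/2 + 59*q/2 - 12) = q - 1/2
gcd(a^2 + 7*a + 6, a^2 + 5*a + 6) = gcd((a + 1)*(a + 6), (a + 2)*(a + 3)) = 1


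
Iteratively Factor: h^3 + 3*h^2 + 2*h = (h + 1)*(h^2 + 2*h) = h*(h + 1)*(h + 2)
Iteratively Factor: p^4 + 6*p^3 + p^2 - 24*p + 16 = (p - 1)*(p^3 + 7*p^2 + 8*p - 16) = (p - 1)^2*(p^2 + 8*p + 16) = (p - 1)^2*(p + 4)*(p + 4)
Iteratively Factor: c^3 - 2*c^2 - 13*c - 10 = (c - 5)*(c^2 + 3*c + 2) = (c - 5)*(c + 2)*(c + 1)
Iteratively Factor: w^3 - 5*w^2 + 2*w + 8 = (w - 2)*(w^2 - 3*w - 4) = (w - 4)*(w - 2)*(w + 1)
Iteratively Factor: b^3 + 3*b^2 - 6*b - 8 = (b - 2)*(b^2 + 5*b + 4) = (b - 2)*(b + 1)*(b + 4)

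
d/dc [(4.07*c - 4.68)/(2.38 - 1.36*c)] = (4.517648*c - 7.905884)/(1.36*c - 2.38)^3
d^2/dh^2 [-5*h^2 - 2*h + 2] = -10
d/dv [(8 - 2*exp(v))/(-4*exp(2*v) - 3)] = 2*(-8*(exp(v) - 4)*exp(v) + 4*exp(2*v) + 3)*exp(v)/(4*exp(2*v) + 3)^2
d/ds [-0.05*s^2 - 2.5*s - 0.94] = -0.1*s - 2.5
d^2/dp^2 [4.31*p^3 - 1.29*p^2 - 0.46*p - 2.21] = 25.86*p - 2.58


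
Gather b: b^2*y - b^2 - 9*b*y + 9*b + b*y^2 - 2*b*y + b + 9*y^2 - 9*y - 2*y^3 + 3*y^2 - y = b^2*(y - 1) + b*(y^2 - 11*y + 10) - 2*y^3 + 12*y^2 - 10*y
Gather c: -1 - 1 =-2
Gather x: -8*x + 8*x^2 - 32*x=8*x^2 - 40*x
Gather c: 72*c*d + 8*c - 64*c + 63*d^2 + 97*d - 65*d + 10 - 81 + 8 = c*(72*d - 56) + 63*d^2 + 32*d - 63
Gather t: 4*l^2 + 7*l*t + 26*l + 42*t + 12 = 4*l^2 + 26*l + t*(7*l + 42) + 12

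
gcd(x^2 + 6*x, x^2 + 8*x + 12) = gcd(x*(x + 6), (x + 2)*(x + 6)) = x + 6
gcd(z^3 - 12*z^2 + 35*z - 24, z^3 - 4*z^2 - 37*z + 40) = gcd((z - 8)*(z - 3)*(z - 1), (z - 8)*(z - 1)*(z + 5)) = z^2 - 9*z + 8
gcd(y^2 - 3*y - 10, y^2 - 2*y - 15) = y - 5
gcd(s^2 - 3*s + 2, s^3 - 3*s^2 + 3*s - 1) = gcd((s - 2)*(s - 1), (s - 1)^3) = s - 1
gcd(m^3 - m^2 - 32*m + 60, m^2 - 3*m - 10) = m - 5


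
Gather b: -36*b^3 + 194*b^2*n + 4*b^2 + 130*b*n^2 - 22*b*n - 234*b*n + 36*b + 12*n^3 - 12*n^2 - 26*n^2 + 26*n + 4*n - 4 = -36*b^3 + b^2*(194*n + 4) + b*(130*n^2 - 256*n + 36) + 12*n^3 - 38*n^2 + 30*n - 4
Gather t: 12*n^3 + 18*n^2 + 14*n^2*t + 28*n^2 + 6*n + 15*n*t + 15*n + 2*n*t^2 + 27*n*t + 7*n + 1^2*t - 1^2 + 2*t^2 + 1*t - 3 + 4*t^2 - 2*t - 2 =12*n^3 + 46*n^2 + 28*n + t^2*(2*n + 6) + t*(14*n^2 + 42*n) - 6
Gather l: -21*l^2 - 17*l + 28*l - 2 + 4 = -21*l^2 + 11*l + 2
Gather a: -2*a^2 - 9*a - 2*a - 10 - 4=-2*a^2 - 11*a - 14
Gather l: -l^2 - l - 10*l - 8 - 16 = -l^2 - 11*l - 24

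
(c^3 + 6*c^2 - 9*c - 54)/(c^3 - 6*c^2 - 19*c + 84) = (c^2 + 9*c + 18)/(c^2 - 3*c - 28)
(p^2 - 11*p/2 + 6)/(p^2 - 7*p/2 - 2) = (2*p - 3)/(2*p + 1)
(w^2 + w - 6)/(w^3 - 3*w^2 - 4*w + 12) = (w + 3)/(w^2 - w - 6)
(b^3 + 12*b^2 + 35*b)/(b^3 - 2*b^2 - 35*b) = (b + 7)/(b - 7)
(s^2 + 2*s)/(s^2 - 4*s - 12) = s/(s - 6)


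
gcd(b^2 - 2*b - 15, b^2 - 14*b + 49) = 1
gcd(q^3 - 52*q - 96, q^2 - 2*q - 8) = q + 2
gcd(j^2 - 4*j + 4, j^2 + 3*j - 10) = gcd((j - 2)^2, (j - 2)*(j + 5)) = j - 2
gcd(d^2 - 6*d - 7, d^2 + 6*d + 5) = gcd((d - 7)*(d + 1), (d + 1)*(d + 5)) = d + 1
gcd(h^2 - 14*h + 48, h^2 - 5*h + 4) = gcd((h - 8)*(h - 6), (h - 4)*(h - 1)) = 1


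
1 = 1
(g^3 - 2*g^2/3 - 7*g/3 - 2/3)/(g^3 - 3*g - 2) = (g + 1/3)/(g + 1)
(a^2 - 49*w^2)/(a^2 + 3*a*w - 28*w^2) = (-a + 7*w)/(-a + 4*w)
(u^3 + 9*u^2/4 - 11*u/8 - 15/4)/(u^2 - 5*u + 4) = (8*u^3 + 18*u^2 - 11*u - 30)/(8*(u^2 - 5*u + 4))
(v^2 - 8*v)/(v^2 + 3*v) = (v - 8)/(v + 3)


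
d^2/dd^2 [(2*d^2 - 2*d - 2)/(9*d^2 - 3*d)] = 4*(-6*d^3 - 27*d^2 + 9*d - 1)/(3*d^3*(27*d^3 - 27*d^2 + 9*d - 1))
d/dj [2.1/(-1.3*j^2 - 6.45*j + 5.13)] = (5.46*j + 13.545)/(1.3*j^2 + 6.45*j - 5.13)^2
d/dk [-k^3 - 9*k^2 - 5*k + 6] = -3*k^2 - 18*k - 5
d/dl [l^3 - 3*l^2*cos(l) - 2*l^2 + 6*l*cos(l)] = 3*l^2*sin(l) + 3*l^2 - 6*sqrt(2)*l*sin(l + pi/4) - 4*l + 6*cos(l)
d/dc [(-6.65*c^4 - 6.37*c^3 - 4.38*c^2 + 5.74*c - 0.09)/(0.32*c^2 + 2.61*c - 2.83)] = (-4.256*c^5 - 54.1079*c^4 + 42.0266*c^3 + 40.8127*c^2 + 24.8484*c - 16.0093)/(0.1024*c^4 + 1.6704*c^3 + 5.0009*c^2 - 14.7726*c + 8.0089)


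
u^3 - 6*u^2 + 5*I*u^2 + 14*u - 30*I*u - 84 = (u - 6)*(u - 2*I)*(u + 7*I)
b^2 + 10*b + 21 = (b + 3)*(b + 7)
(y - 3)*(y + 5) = y^2 + 2*y - 15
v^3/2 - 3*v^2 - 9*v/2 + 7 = (v/2 + 1)*(v - 7)*(v - 1)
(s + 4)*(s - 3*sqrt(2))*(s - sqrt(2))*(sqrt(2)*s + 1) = sqrt(2)*s^4 - 7*s^3 + 4*sqrt(2)*s^3 - 28*s^2 + 2*sqrt(2)*s^2 + 6*s + 8*sqrt(2)*s + 24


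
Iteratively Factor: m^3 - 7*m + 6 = (m - 2)*(m^2 + 2*m - 3) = (m - 2)*(m + 3)*(m - 1)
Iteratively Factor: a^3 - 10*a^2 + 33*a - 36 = (a - 3)*(a^2 - 7*a + 12) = (a - 3)^2*(a - 4)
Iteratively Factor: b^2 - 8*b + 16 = (b - 4)*(b - 4)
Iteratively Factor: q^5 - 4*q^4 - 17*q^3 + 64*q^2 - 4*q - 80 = (q + 4)*(q^4 - 8*q^3 + 15*q^2 + 4*q - 20) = (q - 2)*(q + 4)*(q^3 - 6*q^2 + 3*q + 10) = (q - 2)^2*(q + 4)*(q^2 - 4*q - 5) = (q - 2)^2*(q + 1)*(q + 4)*(q - 5)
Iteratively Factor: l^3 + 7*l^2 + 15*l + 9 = (l + 3)*(l^2 + 4*l + 3) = (l + 3)^2*(l + 1)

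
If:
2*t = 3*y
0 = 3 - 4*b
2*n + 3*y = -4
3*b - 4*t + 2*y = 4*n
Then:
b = 3/4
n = 91/16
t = -123/16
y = -41/8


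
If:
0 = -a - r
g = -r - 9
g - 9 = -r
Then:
No Solution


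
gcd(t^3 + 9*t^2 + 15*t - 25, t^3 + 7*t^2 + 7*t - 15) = t^2 + 4*t - 5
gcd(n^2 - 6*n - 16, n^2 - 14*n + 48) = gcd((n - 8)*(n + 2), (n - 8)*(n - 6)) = n - 8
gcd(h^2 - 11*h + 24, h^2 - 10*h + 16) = h - 8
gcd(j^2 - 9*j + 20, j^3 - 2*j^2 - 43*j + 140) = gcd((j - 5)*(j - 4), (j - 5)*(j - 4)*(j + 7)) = j^2 - 9*j + 20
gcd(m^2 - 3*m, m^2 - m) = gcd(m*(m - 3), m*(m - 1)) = m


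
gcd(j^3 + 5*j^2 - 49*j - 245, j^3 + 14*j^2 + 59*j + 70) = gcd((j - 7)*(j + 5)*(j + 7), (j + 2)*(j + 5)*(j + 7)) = j^2 + 12*j + 35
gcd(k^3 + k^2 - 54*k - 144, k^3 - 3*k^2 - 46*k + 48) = k^2 - 2*k - 48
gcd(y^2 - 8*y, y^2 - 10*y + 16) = y - 8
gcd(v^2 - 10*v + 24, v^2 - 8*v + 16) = v - 4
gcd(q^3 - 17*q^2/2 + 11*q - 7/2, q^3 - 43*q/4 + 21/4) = q - 1/2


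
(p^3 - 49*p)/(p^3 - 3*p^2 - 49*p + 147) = p/(p - 3)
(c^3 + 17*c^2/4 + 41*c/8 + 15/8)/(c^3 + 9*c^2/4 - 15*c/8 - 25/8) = (4*c + 3)/(4*c - 5)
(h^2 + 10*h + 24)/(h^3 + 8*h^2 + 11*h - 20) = (h + 6)/(h^2 + 4*h - 5)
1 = 1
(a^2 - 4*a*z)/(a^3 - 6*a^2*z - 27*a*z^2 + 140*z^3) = -a/(-a^2 + 2*a*z + 35*z^2)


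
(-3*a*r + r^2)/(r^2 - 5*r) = (-3*a + r)/(r - 5)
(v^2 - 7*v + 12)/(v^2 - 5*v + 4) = (v - 3)/(v - 1)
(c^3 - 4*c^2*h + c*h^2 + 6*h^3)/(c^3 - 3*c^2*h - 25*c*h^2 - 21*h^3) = (c^2 - 5*c*h + 6*h^2)/(c^2 - 4*c*h - 21*h^2)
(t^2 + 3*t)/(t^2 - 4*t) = (t + 3)/(t - 4)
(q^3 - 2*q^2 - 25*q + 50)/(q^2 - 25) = q - 2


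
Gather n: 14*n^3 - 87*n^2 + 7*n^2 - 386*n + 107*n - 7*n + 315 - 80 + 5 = 14*n^3 - 80*n^2 - 286*n + 240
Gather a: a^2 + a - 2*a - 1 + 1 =a^2 - a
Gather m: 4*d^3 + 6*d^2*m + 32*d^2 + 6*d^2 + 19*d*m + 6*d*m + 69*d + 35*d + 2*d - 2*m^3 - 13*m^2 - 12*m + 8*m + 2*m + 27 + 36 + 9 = 4*d^3 + 38*d^2 + 106*d - 2*m^3 - 13*m^2 + m*(6*d^2 + 25*d - 2) + 72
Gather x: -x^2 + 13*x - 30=-x^2 + 13*x - 30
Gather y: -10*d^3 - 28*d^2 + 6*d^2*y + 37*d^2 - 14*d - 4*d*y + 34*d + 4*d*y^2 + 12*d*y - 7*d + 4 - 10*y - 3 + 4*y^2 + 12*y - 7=-10*d^3 + 9*d^2 + 13*d + y^2*(4*d + 4) + y*(6*d^2 + 8*d + 2) - 6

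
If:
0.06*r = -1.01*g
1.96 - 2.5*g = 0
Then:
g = 0.78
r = -13.20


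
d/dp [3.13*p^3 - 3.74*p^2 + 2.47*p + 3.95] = 9.39*p^2 - 7.48*p + 2.47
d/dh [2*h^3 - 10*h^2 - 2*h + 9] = 6*h^2 - 20*h - 2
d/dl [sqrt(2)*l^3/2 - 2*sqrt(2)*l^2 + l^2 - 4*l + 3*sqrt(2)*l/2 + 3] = 3*sqrt(2)*l^2/2 - 4*sqrt(2)*l + 2*l - 4 + 3*sqrt(2)/2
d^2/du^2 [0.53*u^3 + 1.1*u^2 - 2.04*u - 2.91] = 3.18*u + 2.2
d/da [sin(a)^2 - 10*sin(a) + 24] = 2*(sin(a) - 5)*cos(a)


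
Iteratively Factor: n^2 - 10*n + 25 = (n - 5)*(n - 5)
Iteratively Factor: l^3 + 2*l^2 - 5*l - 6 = (l - 2)*(l^2 + 4*l + 3) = (l - 2)*(l + 1)*(l + 3)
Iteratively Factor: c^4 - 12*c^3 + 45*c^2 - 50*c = (c - 5)*(c^3 - 7*c^2 + 10*c) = (c - 5)*(c - 2)*(c^2 - 5*c) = (c - 5)^2*(c - 2)*(c)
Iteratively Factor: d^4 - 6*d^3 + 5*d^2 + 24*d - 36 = (d - 2)*(d^3 - 4*d^2 - 3*d + 18) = (d - 3)*(d - 2)*(d^2 - d - 6) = (d - 3)^2*(d - 2)*(d + 2)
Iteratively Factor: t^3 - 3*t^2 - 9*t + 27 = (t + 3)*(t^2 - 6*t + 9) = (t - 3)*(t + 3)*(t - 3)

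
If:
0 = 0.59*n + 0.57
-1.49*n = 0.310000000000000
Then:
No Solution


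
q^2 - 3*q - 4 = (q - 4)*(q + 1)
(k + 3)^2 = k^2 + 6*k + 9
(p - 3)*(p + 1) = p^2 - 2*p - 3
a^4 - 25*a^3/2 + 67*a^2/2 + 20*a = a*(a - 8)*(a - 5)*(a + 1/2)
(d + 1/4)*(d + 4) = d^2 + 17*d/4 + 1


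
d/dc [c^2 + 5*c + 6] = 2*c + 5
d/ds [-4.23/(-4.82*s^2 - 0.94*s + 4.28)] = (-40.7772*s - 3.9762)/(4.82*s^2 + 0.94*s - 4.28)^2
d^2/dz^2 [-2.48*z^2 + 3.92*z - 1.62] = -4.96000000000000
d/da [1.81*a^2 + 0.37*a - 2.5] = 3.62*a + 0.37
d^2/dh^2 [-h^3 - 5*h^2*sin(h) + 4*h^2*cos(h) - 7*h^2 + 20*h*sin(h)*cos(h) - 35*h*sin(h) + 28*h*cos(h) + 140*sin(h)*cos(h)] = 5*h^2*sin(h) - 4*h^2*cos(h) + 19*h*sin(h) - 40*h*sin(2*h) - 48*h*cos(h) - 6*h - 66*sin(h) - 280*sin(2*h) - 62*cos(h) + 40*cos(2*h) - 14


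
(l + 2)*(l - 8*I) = l^2 + 2*l - 8*I*l - 16*I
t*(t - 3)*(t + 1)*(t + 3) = t^4 + t^3 - 9*t^2 - 9*t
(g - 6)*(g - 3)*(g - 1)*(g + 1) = g^4 - 9*g^3 + 17*g^2 + 9*g - 18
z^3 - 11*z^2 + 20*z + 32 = (z - 8)*(z - 4)*(z + 1)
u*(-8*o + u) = -8*o*u + u^2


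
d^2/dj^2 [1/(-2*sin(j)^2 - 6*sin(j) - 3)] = 2*(8*sin(j)^4 + 18*sin(j)^3 - 6*sin(j)^2 - 45*sin(j) - 30)/(6*sin(j) - cos(2*j) + 4)^3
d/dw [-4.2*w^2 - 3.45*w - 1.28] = -8.4*w - 3.45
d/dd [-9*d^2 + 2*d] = 2 - 18*d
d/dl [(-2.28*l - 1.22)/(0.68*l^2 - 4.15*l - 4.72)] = (1.5504*l^2 + 1.6592*l + 5.6986)/(0.4624*l^4 - 5.644*l^3 + 10.8033*l^2 + 39.176*l + 22.2784)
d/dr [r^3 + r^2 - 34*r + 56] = 3*r^2 + 2*r - 34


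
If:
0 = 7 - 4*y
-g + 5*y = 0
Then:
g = 35/4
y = 7/4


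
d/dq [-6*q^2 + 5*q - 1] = 5 - 12*q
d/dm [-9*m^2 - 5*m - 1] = -18*m - 5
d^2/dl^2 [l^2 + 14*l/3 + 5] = 2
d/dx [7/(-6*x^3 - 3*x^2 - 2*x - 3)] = 14*(9*x^2 + 3*x + 1)/(6*x^3 + 3*x^2 + 2*x + 3)^2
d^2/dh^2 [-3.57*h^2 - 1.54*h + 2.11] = -7.14000000000000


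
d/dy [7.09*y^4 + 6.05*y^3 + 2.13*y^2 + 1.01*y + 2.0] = 28.36*y^3 + 18.15*y^2 + 4.26*y + 1.01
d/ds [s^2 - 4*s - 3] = 2*s - 4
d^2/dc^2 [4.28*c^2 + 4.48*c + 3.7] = 8.56000000000000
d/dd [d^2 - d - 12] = 2*d - 1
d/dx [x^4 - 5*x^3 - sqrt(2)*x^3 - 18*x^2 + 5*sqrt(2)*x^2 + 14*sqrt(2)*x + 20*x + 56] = 4*x^3 - 15*x^2 - 3*sqrt(2)*x^2 - 36*x + 10*sqrt(2)*x + 14*sqrt(2) + 20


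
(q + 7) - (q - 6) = 13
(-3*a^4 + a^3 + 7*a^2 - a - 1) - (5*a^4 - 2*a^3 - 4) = -8*a^4 + 3*a^3 + 7*a^2 - a + 3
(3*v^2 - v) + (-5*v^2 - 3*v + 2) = -2*v^2 - 4*v + 2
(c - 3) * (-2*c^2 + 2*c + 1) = -2*c^3 + 8*c^2 - 5*c - 3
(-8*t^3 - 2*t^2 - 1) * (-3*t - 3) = 24*t^4 + 30*t^3 + 6*t^2 + 3*t + 3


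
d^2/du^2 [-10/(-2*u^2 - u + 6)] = 20*(-4*u^2 - 2*u + (4*u + 1)^2 + 12)/(2*u^2 + u - 6)^3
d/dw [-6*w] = -6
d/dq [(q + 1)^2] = 2*q + 2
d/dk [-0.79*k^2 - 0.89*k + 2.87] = -1.58*k - 0.89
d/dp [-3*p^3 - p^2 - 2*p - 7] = -9*p^2 - 2*p - 2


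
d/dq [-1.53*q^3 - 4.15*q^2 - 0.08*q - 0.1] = -4.59*q^2 - 8.3*q - 0.08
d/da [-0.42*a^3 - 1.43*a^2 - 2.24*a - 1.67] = -1.26*a^2 - 2.86*a - 2.24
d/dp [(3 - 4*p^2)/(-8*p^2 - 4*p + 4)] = (p^2 + p + 3/4)/(4*p^4 + 4*p^3 - 3*p^2 - 2*p + 1)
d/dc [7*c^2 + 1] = 14*c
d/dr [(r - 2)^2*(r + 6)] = (r - 2)*(3*r + 10)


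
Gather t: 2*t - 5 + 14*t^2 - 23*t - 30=14*t^2 - 21*t - 35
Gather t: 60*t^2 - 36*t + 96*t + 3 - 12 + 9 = 60*t^2 + 60*t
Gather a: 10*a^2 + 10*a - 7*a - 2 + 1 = 10*a^2 + 3*a - 1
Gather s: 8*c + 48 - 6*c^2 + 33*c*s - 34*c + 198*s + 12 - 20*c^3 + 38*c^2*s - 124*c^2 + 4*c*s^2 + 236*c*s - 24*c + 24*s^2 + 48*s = -20*c^3 - 130*c^2 - 50*c + s^2*(4*c + 24) + s*(38*c^2 + 269*c + 246) + 60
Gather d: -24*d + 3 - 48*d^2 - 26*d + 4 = -48*d^2 - 50*d + 7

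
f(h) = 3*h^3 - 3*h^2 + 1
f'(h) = 9*h^2 - 6*h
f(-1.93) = -31.74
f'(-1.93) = 45.10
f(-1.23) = -9.12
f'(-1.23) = 21.00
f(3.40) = 84.23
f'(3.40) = 83.64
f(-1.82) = -27.02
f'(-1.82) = 40.73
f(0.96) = 0.89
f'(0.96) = 2.53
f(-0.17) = 0.90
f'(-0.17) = 1.28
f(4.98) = 297.12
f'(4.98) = 193.32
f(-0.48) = -0.02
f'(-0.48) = 4.95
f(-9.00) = -2429.00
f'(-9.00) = 783.00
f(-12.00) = -5615.00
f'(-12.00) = 1368.00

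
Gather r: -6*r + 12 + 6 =18 - 6*r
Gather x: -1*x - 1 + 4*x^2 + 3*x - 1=4*x^2 + 2*x - 2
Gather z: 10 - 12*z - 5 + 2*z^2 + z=2*z^2 - 11*z + 5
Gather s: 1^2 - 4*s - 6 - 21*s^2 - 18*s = -21*s^2 - 22*s - 5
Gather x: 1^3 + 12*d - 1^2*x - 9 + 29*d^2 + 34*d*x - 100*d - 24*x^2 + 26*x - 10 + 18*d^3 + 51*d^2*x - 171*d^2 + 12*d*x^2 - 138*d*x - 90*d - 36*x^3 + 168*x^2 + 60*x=18*d^3 - 142*d^2 - 178*d - 36*x^3 + x^2*(12*d + 144) + x*(51*d^2 - 104*d + 85) - 18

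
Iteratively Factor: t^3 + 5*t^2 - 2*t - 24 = (t + 3)*(t^2 + 2*t - 8) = (t + 3)*(t + 4)*(t - 2)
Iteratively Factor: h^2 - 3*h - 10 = (h + 2)*(h - 5)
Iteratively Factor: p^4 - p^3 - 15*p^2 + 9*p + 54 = (p + 2)*(p^3 - 3*p^2 - 9*p + 27) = (p - 3)*(p + 2)*(p^2 - 9) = (p - 3)^2*(p + 2)*(p + 3)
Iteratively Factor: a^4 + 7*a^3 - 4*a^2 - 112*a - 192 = (a - 4)*(a^3 + 11*a^2 + 40*a + 48) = (a - 4)*(a + 4)*(a^2 + 7*a + 12) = (a - 4)*(a + 4)^2*(a + 3)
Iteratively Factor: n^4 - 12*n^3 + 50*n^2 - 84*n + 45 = (n - 5)*(n^3 - 7*n^2 + 15*n - 9) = (n - 5)*(n - 3)*(n^2 - 4*n + 3) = (n - 5)*(n - 3)*(n - 1)*(n - 3)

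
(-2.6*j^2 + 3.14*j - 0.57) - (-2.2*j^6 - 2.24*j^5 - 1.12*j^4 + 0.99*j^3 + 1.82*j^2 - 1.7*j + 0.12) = 2.2*j^6 + 2.24*j^5 + 1.12*j^4 - 0.99*j^3 - 4.42*j^2 + 4.84*j - 0.69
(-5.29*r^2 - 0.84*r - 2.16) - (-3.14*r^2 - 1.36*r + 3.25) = -2.15*r^2 + 0.52*r - 5.41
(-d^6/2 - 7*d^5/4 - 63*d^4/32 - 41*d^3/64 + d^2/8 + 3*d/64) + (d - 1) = -d^6/2 - 7*d^5/4 - 63*d^4/32 - 41*d^3/64 + d^2/8 + 67*d/64 - 1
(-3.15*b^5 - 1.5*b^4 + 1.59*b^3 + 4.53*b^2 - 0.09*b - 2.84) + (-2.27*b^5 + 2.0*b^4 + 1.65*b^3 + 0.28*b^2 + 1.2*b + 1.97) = -5.42*b^5 + 0.5*b^4 + 3.24*b^3 + 4.81*b^2 + 1.11*b - 0.87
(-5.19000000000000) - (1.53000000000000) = -6.72000000000000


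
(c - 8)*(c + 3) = c^2 - 5*c - 24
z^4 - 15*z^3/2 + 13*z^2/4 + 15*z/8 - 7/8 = (z - 7)*(z - 1/2)^2*(z + 1/2)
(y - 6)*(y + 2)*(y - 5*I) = y^3 - 4*y^2 - 5*I*y^2 - 12*y + 20*I*y + 60*I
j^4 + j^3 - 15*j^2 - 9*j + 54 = (j - 3)*(j - 2)*(j + 3)^2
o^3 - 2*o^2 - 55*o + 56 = (o - 8)*(o - 1)*(o + 7)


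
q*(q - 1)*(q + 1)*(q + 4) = q^4 + 4*q^3 - q^2 - 4*q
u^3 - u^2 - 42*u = u*(u - 7)*(u + 6)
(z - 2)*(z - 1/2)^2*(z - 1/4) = z^4 - 13*z^3/4 + 3*z^2 - 17*z/16 + 1/8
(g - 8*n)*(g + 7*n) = g^2 - g*n - 56*n^2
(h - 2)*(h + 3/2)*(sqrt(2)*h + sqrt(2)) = sqrt(2)*h^3 + sqrt(2)*h^2/2 - 7*sqrt(2)*h/2 - 3*sqrt(2)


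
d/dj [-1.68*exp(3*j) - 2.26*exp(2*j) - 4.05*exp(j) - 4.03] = (-5.04*exp(2*j) - 4.52*exp(j) - 4.05)*exp(j)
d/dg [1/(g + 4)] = -1/(g + 4)^2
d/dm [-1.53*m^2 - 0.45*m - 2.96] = -3.06*m - 0.45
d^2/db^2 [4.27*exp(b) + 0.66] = 4.27*exp(b)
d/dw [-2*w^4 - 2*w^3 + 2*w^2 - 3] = 2*w*(-4*w^2 - 3*w + 2)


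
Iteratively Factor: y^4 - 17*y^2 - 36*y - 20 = (y + 2)*(y^3 - 2*y^2 - 13*y - 10) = (y - 5)*(y + 2)*(y^2 + 3*y + 2) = (y - 5)*(y + 1)*(y + 2)*(y + 2)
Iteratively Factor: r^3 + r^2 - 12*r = (r + 4)*(r^2 - 3*r) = r*(r + 4)*(r - 3)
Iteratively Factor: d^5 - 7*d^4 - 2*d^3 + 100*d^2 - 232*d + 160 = (d - 5)*(d^4 - 2*d^3 - 12*d^2 + 40*d - 32) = (d - 5)*(d - 2)*(d^3 - 12*d + 16) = (d - 5)*(d - 2)^2*(d^2 + 2*d - 8) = (d - 5)*(d - 2)^2*(d + 4)*(d - 2)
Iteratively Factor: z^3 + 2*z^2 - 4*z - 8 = (z - 2)*(z^2 + 4*z + 4) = (z - 2)*(z + 2)*(z + 2)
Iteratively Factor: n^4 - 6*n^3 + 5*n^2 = (n)*(n^3 - 6*n^2 + 5*n) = n*(n - 5)*(n^2 - n) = n^2*(n - 5)*(n - 1)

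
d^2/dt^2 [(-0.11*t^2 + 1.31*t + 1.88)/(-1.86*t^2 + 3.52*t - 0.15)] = (-4.44089209850063e-16*t^4 - 7.623768*t^3 - 39.208428*t^2 + 76.045356*t - 46.917274)/(6.434856*t^6 - 36.533376*t^5 + 70.695252*t^4 - 49.506688*t^3 + 5.70123*t^2 - 0.2376*t + 0.003375)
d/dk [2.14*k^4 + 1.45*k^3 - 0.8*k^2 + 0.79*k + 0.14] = 8.56*k^3 + 4.35*k^2 - 1.6*k + 0.79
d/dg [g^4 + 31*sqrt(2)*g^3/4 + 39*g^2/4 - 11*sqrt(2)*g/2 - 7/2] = 4*g^3 + 93*sqrt(2)*g^2/4 + 39*g/2 - 11*sqrt(2)/2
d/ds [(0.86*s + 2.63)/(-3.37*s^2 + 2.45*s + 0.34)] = (2.8982*s^2 + 17.7262*s - 6.1511)/(11.3569*s^4 - 16.513*s^3 + 3.7109*s^2 + 1.666*s + 0.1156)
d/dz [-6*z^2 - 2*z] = -12*z - 2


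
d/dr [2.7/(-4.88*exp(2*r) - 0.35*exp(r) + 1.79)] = (26.352*exp(r) + 0.945)*exp(r)/(4.88*exp(2*r) + 0.35*exp(r) - 1.79)^2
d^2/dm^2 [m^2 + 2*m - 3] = 2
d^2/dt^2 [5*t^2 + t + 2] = 10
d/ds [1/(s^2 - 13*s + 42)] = (13 - 2*s)/(s^2 - 13*s + 42)^2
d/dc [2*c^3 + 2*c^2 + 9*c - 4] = 6*c^2 + 4*c + 9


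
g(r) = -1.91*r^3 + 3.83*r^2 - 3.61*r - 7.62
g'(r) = -5.73*r^2 + 7.66*r - 3.61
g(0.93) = -9.20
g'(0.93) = -1.44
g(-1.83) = 23.52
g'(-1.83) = -36.82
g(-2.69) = 66.98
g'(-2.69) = -65.68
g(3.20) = -42.54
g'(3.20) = -37.77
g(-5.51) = 448.06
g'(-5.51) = -219.78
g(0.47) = -8.67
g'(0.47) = -1.28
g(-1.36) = 9.18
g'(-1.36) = -24.63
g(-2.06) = 32.77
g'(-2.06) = -43.71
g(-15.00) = 7354.53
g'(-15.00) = -1407.76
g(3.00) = -35.55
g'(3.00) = -32.20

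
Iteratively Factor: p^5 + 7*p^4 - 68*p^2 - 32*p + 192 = (p + 4)*(p^4 + 3*p^3 - 12*p^2 - 20*p + 48) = (p - 2)*(p + 4)*(p^3 + 5*p^2 - 2*p - 24) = (p - 2)^2*(p + 4)*(p^2 + 7*p + 12) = (p - 2)^2*(p + 4)^2*(p + 3)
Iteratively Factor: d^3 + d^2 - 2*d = (d)*(d^2 + d - 2) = d*(d - 1)*(d + 2)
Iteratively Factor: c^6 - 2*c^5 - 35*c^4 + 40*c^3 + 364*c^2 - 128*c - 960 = (c - 2)*(c^5 - 35*c^3 - 30*c^2 + 304*c + 480) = (c - 5)*(c - 2)*(c^4 + 5*c^3 - 10*c^2 - 80*c - 96) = (c - 5)*(c - 4)*(c - 2)*(c^3 + 9*c^2 + 26*c + 24) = (c - 5)*(c - 4)*(c - 2)*(c + 3)*(c^2 + 6*c + 8) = (c - 5)*(c - 4)*(c - 2)*(c + 2)*(c + 3)*(c + 4)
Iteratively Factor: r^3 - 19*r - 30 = (r + 3)*(r^2 - 3*r - 10) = (r + 2)*(r + 3)*(r - 5)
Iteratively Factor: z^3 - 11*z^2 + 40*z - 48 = (z - 4)*(z^2 - 7*z + 12) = (z - 4)*(z - 3)*(z - 4)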